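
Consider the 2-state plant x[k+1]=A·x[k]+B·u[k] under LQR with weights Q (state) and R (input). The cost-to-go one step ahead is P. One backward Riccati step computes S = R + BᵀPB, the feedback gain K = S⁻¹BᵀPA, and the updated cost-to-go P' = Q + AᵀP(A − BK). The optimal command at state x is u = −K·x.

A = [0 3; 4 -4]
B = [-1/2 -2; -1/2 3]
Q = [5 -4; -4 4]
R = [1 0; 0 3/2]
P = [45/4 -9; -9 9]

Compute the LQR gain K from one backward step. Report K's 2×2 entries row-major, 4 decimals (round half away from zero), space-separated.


BᵀP = [-1.1250 0.0000; -49.5000 45.0000]
S = R + BᵀPB = [1 0; 0 3/2] + [0.5625 2.2500; 2.2500 234.0000] = [1.5625 2.2500; 2.2500 235.5000]
BᵀPA = [0.0000 -3.3750; 180.0000 -328.5000]
K = S⁻¹·BᵀPA = [-1.1160 -0.1534; 0.7750 -1.3934]
A−BK = [0.9920 0.1364; 1.1170 0.1036]
AᵀP(A−BK) = [4.5012 -1.1811; -1.1811 2.9876]
P' = Q + AᵀP(A−BK) = [9.5012 -5.1811; -5.1811 6.9876]
tr(P') = 16.4888

-1.1160 -0.1534 0.7750 -1.3934


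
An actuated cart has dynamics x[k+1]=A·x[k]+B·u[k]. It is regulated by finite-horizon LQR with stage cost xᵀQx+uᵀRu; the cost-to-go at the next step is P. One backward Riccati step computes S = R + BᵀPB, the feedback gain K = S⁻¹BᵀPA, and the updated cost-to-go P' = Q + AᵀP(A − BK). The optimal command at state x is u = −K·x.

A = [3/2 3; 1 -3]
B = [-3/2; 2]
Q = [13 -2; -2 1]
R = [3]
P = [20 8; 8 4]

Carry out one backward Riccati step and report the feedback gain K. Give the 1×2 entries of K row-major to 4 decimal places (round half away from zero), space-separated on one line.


BᵀP = [-14.0000 -4.0000]
S = R + BᵀPB = [3] + [13.0000] = [16.0000]
BᵀPA = [-25.0000 -30.0000]
K = S⁻¹·BᵀPA = [-1.5625 -1.8750]
A−BK = [-0.8438 0.1875; 4.1250 0.7500]
AᵀP(A−BK) = [33.9375 19.1250; 19.1250 15.7500]
P' = Q + AᵀP(A−BK) = [46.9375 17.1250; 17.1250 16.7500]
tr(P') = 63.6875

-1.5625 -1.8750


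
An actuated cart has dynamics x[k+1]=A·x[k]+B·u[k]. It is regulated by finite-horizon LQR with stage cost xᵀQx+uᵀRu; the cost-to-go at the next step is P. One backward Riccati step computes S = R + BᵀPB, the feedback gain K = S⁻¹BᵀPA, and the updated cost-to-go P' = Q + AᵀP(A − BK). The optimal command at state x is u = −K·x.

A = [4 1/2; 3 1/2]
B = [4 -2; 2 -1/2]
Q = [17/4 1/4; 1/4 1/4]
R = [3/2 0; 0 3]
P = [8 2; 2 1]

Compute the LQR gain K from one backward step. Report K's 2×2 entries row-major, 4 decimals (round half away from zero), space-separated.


0.9773 0.1323 -0.1592 -0.0143

BᵀP = [36.0000 10.0000; -17.0000 -4.5000]
S = R + BᵀPB = [3/2 0; 0 3] + [164.0000 -77.0000; -77.0000 36.2500] = [165.5000 -77.0000; -77.0000 39.2500]
BᵀPA = [174.0000 23.0000; -81.5000 -10.7500]
K = S⁻¹·BᵀPA = [0.9773 0.1323; -0.1592 -0.0143]
A−BK = [-0.2276 -0.0579; 0.9658 0.2282]
AᵀP(A−BK) = [1.9766 0.3109; 0.3109 0.0529]
P' = Q + AᵀP(A−BK) = [6.2266 0.5609; 0.5609 0.3029]
tr(P') = 6.5295


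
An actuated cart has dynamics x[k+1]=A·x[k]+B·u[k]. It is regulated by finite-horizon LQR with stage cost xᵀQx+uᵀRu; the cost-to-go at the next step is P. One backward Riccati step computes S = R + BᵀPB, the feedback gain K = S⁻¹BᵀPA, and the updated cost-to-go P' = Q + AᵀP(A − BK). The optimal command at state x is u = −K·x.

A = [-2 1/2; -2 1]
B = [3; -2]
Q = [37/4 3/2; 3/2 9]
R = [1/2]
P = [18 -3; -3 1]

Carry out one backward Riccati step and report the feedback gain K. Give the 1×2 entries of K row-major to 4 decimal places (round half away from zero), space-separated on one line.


BᵀP = [60.0000 -11.0000]
S = R + BᵀPB = [1/2] + [202.0000] = [202.5000]
BᵀPA = [-98.0000 19.0000]
K = S⁻¹·BᵀPA = [-0.4840 0.0938]
A−BK = [-0.5481 0.2185; -2.9679 1.1877]
AᵀP(A−BK) = [4.5728 -1.8049; -1.8049 0.7173]
P' = Q + AᵀP(A−BK) = [13.8228 -0.3049; -0.3049 9.7173]
tr(P') = 23.5401

-0.4840 0.0938


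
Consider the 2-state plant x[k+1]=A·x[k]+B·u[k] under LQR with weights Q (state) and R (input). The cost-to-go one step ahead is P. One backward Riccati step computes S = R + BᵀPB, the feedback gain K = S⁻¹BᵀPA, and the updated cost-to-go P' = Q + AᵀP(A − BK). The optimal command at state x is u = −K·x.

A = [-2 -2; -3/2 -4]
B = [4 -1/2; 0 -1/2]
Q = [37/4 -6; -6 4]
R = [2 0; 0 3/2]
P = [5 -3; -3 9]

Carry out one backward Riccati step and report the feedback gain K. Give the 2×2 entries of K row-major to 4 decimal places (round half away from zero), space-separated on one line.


-0.1882 0.3100 1.6421 4.3542

BᵀP = [20.0000 -12.0000; -1.0000 -3.0000]
S = R + BᵀPB = [2 0; 0 3/2] + [80.0000 -4.0000; -4.0000 2.0000] = [82.0000 -4.0000; -4.0000 3.5000]
BᵀPA = [-22.0000 8.0000; 6.5000 14.0000]
K = S⁻¹·BᵀPA = [-0.1882 0.3100; 1.6421 4.3542]
A−BK = [-0.4262 -1.0627; -0.6790 -1.8229]
AᵀP(A−BK) = [7.4363 19.5166; 19.5166 52.5609]
P' = Q + AᵀP(A−BK) = [16.6863 13.5166; 13.5166 56.5609]
tr(P') = 73.2472


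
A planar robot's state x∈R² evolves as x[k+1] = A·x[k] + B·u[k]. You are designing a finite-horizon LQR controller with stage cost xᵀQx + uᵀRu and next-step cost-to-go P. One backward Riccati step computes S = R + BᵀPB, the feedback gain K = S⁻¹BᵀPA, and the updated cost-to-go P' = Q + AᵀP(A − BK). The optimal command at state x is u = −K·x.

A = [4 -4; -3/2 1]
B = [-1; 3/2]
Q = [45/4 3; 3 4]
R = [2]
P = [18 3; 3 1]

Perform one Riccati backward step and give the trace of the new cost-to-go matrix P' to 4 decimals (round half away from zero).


124.3632

BᵀP = [-13.5000 -1.5000]
S = R + BᵀPB = [2] + [11.2500] = [13.2500]
BᵀPA = [-51.7500 52.5000]
K = S⁻¹·BᵀPA = [-3.9057 3.9623]
A−BK = [0.0943 -0.0377; 4.3585 -4.9434]
AᵀP(A−BK) = [52.1321 -54.4528; -54.4528 56.9811]
P' = Q + AᵀP(A−BK) = [63.3821 -51.4528; -51.4528 60.9811]
tr(P') = 124.3632


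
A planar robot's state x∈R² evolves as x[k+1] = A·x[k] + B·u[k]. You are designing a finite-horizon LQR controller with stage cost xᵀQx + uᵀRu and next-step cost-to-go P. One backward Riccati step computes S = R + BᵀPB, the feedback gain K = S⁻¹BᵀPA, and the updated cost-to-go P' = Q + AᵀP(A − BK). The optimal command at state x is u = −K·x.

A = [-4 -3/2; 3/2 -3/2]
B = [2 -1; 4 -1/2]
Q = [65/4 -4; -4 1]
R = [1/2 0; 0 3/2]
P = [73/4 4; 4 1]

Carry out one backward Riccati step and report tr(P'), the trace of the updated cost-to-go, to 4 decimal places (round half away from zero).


22.9571

BᵀP = [52.5000 12.0000; -20.2500 -4.5000]
S = R + BᵀPB = [1/2 0; 0 3/2] + [153.0000 -58.5000; -58.5000 22.5000] = [153.5000 -58.5000; -58.5000 24.0000]
BᵀPA = [-192.0000 -96.7500; 74.2500 37.1250]
K = S⁻¹·BᵀPA = [-1.0100 -0.5738; 0.6318 0.1483]
A−BK = [-1.3481 -0.2042; 5.8560 0.8693]
AᵀP(A−BK) = [5.4130 1.0740; 1.0740 0.2941]
P' = Q + AᵀP(A−BK) = [21.6630 -2.9260; -2.9260 1.2941]
tr(P') = 22.9571


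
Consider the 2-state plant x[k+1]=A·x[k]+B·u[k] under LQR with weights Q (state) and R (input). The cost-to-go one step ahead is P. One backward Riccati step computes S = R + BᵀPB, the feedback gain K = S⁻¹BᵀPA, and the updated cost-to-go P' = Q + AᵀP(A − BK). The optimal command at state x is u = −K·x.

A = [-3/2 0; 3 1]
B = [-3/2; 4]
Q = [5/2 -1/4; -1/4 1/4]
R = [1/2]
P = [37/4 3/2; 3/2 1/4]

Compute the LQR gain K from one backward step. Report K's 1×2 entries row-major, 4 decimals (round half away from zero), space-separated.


BᵀP = [-7.8750 -1.2500]
S = R + BᵀPB = [1/2] + [6.8125] = [7.3125]
BᵀPA = [8.0625 -1.2500]
K = S⁻¹·BᵀPA = [1.1026 -0.1709]
A−BK = [0.1538 -0.2564; -1.4103 1.6838]
AᵀP(A−BK) = [0.6731 -0.1218; -0.1218 0.0363]
P' = Q + AᵀP(A−BK) = [3.1731 -0.3718; -0.3718 0.2863]
tr(P') = 3.4594

1.1026 -0.1709


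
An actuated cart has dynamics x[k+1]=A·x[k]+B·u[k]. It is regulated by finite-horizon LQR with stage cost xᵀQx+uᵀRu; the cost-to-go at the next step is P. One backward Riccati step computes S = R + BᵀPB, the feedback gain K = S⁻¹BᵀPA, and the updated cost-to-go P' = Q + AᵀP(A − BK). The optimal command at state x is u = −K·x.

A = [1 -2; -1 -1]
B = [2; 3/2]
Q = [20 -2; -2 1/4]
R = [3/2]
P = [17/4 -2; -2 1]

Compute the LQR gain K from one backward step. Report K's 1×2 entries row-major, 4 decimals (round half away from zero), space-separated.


BᵀP = [5.5000 -2.5000]
S = R + BᵀPB = [3/2] + [7.2500] = [8.7500]
BᵀPA = [8.0000 -8.5000]
K = S⁻¹·BᵀPA = [0.9143 -0.9714]
A−BK = [-0.8286 -0.0571; -2.3714 0.4571]
AᵀP(A−BK) = [1.9357 -1.7286; -1.7286 1.7429]
P' = Q + AᵀP(A−BK) = [21.9357 -3.7286; -3.7286 1.9929]
tr(P') = 23.9286

0.9143 -0.9714


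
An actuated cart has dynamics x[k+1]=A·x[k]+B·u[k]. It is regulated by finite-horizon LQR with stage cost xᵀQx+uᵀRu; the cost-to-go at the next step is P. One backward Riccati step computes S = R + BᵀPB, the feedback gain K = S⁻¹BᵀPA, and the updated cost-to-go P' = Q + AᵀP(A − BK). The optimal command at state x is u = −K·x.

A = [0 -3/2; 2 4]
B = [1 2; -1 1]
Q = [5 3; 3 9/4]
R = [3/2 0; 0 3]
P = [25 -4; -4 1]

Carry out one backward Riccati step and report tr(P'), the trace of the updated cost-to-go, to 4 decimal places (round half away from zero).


BᵀP = [29.0000 -5.0000; 46.0000 -7.0000]
S = R + BᵀPB = [3/2 0; 0 3] + [34.0000 53.0000; 53.0000 85.0000] = [35.5000 53.0000; 53.0000 88.0000]
BᵀPA = [-10.0000 -63.5000; -14.0000 -97.0000]
K = S⁻¹·BᵀPA = [-0.4381 -1.4190; 0.1048 -0.2476]
A−BK = [0.2286 0.4143; 1.4571 2.8286]
AᵀP(A−BK) = [1.0857 2.3429; 2.3429 6.1214]
P' = Q + AᵀP(A−BK) = [6.0857 5.3429; 5.3429 8.3714]
tr(P') = 14.4571

14.4571


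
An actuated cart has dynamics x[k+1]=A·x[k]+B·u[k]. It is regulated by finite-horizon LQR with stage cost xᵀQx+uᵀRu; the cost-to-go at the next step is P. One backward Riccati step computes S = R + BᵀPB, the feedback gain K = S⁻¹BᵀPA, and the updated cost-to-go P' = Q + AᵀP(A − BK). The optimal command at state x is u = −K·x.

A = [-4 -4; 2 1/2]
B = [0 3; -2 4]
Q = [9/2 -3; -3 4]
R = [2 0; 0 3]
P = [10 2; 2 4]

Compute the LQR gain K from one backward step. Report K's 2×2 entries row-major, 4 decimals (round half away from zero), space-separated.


-2.7092 -2.1345 -1.1083 -1.1460

BᵀP = [-4.0000 -8.0000; 38.0000 22.0000]
S = R + BᵀPB = [2 0; 0 3] + [16.0000 -44.0000; -44.0000 202.0000] = [18.0000 -44.0000; -44.0000 205.0000]
BᵀPA = [0.0000 12.0000; -108.0000 -141.0000]
K = S⁻¹·BᵀPA = [-2.7092 -2.1345; -1.1083 -1.1460]
A−BK = [-0.6750 -0.5621; 1.0148 0.8147]
AᵀP(A−BK) = [24.3010 20.2372; 20.2372 17.0353]
P' = Q + AᵀP(A−BK) = [28.8010 17.2372; 17.2372 21.0353]
tr(P') = 49.8364


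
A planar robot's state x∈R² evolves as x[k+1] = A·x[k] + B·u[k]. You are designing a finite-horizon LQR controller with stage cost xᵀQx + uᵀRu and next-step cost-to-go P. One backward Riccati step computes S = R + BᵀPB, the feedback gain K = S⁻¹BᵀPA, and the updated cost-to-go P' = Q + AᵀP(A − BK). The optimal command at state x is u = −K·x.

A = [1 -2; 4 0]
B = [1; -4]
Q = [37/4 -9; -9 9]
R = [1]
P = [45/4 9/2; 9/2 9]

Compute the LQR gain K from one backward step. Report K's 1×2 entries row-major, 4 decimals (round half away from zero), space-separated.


-1.1040 0.1123

BᵀP = [-6.7500 -31.5000]
S = R + BᵀPB = [1] + [119.2500] = [120.2500]
BᵀPA = [-132.7500 13.5000]
K = S⁻¹·BᵀPA = [-1.1040 0.1123]
A−BK = [2.1040 -2.1123; -0.4158 0.4491]
AᵀP(A−BK) = [44.7006 -43.5967; -43.5967 43.4844]
P' = Q + AᵀP(A−BK) = [53.9506 -52.5967; -52.5967 52.4844]
tr(P') = 106.4350


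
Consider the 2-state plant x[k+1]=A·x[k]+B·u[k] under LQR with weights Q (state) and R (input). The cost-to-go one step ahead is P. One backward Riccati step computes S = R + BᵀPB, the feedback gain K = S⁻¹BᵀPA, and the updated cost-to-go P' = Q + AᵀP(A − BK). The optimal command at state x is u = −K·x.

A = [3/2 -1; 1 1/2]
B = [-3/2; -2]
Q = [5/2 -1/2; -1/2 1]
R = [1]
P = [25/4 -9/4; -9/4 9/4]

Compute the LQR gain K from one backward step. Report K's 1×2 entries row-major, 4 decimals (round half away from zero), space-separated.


BᵀP = [-4.8750 -1.1250]
S = R + BᵀPB = [1] + [9.5625] = [10.5625]
BᵀPA = [-8.4375 4.3125]
K = S⁻¹·BᵀPA = [-0.7988 0.4083]
A−BK = [0.3018 -0.3876; -0.5976 1.3166]
AᵀP(A−BK) = [2.8225 -4.2426; -4.2426 7.3018]
P' = Q + AᵀP(A−BK) = [5.3225 -4.7426; -4.7426 8.3018]
tr(P') = 13.6243

-0.7988 0.4083


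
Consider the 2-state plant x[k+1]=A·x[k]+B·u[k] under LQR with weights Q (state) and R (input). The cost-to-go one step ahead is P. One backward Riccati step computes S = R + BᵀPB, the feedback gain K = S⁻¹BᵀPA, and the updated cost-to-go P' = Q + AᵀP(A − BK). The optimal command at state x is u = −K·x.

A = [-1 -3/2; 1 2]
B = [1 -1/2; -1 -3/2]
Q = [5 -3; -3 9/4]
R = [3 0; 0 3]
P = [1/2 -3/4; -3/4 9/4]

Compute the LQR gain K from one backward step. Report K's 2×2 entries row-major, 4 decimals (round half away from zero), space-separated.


BᵀP = [1.2500 -3.0000; 0.8750 -3.0000]
S = R + BᵀPB = [3 0; 0 3] + [4.2500 3.8750; 3.8750 4.0625] = [7.2500 3.8750; 3.8750 7.0625]
BᵀPA = [-4.2500 -7.8750; -3.8750 -7.3125]
K = S⁻¹·BᵀPA = [-0.4145 -0.7539; -0.3212 -0.6218]
A−BK = [-0.7461 -1.0570; 0.1036 0.3135]
AᵀP(A−BK) = [1.2435 2.2617; 2.2617 4.1415]
P' = Q + AᵀP(A−BK) = [6.2435 -0.7383; -0.7383 6.3915]
tr(P') = 12.6350

-0.4145 -0.7539 -0.3212 -0.6218


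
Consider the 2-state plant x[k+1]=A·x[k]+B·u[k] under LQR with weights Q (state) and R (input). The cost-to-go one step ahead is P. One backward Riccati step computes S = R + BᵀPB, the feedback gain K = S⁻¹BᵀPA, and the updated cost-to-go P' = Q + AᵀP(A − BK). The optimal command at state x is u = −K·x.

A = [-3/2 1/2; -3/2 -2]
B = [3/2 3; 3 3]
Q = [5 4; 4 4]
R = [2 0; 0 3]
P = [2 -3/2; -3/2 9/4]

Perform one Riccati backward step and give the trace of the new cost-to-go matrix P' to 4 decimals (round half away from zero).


BᵀP = [-1.5000 4.5000; 1.5000 2.2500]
S = R + BᵀPB = [2 0; 0 3] + [11.2500 9.0000; 9.0000 11.2500] = [13.2500 9.0000; 9.0000 14.2500]
BᵀPA = [-4.5000 -9.7500; -5.6250 -3.7500]
K = S⁻¹·BᵀPA = [-0.1252 -0.9757; -0.3157 0.3530]
A−BK = [-0.3652 0.9043; -0.1774 -0.1322]
AᵀP(A−BK) = [0.4735 -0.5296; -0.5296 4.3113]
P' = Q + AᵀP(A−BK) = [5.4735 3.4704; 3.4704 8.3113]
tr(P') = 13.7848

13.7848


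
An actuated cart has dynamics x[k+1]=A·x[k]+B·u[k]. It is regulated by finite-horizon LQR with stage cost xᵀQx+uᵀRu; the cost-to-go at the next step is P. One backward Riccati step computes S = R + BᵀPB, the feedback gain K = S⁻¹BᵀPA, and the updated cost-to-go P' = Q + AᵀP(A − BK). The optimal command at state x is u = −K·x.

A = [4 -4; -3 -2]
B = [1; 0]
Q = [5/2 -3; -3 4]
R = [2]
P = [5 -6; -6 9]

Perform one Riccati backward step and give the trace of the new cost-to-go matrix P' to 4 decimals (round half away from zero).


BᵀP = [5.0000 -6.0000]
S = R + BᵀPB = [2] + [5.0000] = [7.0000]
BᵀPA = [38.0000 -8.0000]
K = S⁻¹·BᵀPA = [5.4286 -1.1429]
A−BK = [-1.4286 -2.8571; -3.0000 -2.0000]
AᵀP(A−BK) = [98.7143 -6.5714; -6.5714 10.8571]
P' = Q + AᵀP(A−BK) = [101.2143 -9.5714; -9.5714 14.8571]
tr(P') = 116.0714

116.0714


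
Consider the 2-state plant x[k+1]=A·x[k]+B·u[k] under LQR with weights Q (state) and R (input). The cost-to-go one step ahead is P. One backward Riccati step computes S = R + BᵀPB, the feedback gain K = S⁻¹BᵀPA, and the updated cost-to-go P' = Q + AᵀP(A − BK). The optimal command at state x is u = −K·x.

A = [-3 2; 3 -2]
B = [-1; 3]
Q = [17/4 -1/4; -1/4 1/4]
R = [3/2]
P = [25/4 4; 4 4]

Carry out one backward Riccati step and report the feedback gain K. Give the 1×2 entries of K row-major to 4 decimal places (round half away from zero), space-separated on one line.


0.3418 -0.2278

BᵀP = [5.7500 8.0000]
S = R + BᵀPB = [3/2] + [18.2500] = [19.7500]
BᵀPA = [6.7500 -4.5000]
K = S⁻¹·BᵀPA = [0.3418 -0.2278]
A−BK = [-2.6582 1.7722; 1.9747 -1.3165]
AᵀP(A−BK) = [17.9430 -11.9620; -11.9620 7.9747]
P' = Q + AᵀP(A−BK) = [22.1930 -12.2120; -12.2120 8.2247]
tr(P') = 30.4177


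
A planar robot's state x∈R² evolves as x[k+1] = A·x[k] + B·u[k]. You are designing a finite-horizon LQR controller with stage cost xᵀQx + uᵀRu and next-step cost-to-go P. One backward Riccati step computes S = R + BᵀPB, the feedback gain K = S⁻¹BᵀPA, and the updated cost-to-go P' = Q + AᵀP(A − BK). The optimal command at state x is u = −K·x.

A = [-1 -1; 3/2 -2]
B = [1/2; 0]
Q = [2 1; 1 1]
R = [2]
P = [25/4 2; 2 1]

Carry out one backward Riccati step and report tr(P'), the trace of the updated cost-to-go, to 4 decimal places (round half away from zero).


BᵀP = [3.1250 1.0000]
S = R + BᵀPB = [2] + [1.5625] = [3.5625]
BᵀPA = [-1.6250 -5.1250]
K = S⁻¹·BᵀPA = [-0.4561 -1.4386]
A−BK = [-0.7719 -0.2807; 1.5000 -2.0000]
AᵀP(A−BK) = [1.7588 1.9123; 1.9123 10.8772]
P' = Q + AᵀP(A−BK) = [3.7588 2.9123; 2.9123 11.8772]
tr(P') = 15.6360

15.6360


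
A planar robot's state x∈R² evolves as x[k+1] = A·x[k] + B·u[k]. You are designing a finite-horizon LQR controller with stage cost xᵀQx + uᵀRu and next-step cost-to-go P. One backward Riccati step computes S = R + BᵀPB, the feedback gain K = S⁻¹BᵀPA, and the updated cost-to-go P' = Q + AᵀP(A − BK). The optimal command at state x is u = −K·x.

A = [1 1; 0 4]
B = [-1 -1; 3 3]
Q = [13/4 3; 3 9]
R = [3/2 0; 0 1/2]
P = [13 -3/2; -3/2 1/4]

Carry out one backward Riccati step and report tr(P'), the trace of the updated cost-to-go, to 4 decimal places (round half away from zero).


BᵀP = [-17.5000 2.2500; -17.5000 2.2500]
S = R + BᵀPB = [3/2 0; 0 1/2] + [24.2500 24.2500; 24.2500 24.2500] = [25.7500 24.2500; 24.2500 24.7500]
BᵀPA = [-17.5000 -8.5000; -17.5000 -8.5000]
K = S⁻¹·BᵀPA = [-0.1777 -0.0863; -0.5330 -0.2589]
A−BK = [0.2893 0.6548; 2.1320 5.0355]
AᵀP(A−BK) = [0.5635 0.9594; 0.9594 2.0660]
P' = Q + AᵀP(A−BK) = [3.8135 3.9594; 3.9594 11.0660]
tr(P') = 14.8794

14.8794


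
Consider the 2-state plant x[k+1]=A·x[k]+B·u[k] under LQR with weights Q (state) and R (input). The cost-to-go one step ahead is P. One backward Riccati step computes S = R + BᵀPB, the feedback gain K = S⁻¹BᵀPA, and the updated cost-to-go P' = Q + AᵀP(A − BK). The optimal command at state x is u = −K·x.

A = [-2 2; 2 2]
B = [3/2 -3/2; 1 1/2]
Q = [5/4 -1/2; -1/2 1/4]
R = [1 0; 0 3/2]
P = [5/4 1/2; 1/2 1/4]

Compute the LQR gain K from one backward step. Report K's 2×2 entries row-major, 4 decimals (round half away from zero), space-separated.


-0.3564 0.9909 0.2506 -0.4042

BᵀP = [2.3750 1.0000; -1.6250 -0.6250]
S = R + BᵀPB = [1 0; 0 3/2] + [4.5625 -3.0625; -3.0625 2.1250] = [5.5625 -3.0625; -3.0625 3.6250]
BᵀPA = [-2.7500 6.7500; 2.0000 -4.5000]
K = S⁻¹·BᵀPA = [-0.3564 0.9909; 0.2506 -0.4042]
A−BK = [-1.0895 -0.0927; 2.2311 1.2112]
AᵀP(A−BK) = [0.5187 -0.4665; -0.4665 1.4922]
P' = Q + AᵀP(A−BK) = [1.7687 -0.9665; -0.9665 1.7422]
tr(P') = 3.5109


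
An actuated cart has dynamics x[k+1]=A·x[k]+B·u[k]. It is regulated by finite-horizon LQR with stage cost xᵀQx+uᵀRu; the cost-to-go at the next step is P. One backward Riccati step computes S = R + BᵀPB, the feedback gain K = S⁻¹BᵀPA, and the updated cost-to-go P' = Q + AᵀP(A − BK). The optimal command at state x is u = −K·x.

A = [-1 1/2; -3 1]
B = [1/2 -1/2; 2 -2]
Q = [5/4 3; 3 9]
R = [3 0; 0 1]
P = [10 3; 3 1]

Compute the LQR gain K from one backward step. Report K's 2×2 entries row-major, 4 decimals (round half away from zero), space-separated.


BᵀP = [11.0000 3.5000; -11.0000 -3.5000]
S = R + BᵀPB = [3 0; 0 1] + [12.5000 -12.5000; -12.5000 12.5000] = [15.5000 -12.5000; -12.5000 13.5000]
BᵀPA = [-21.5000 9.0000; 21.5000 -9.0000]
K = S⁻¹·BᵀPA = [-0.4057 0.1698; 1.2170 -0.5094]
A−BK = [-0.1887 0.1604; 0.2453 -0.3585]
AᵀP(A−BK) = [2.1132 -0.8962; -0.8962 0.3868]
P' = Q + AᵀP(A−BK) = [3.3632 2.1038; 2.1038 9.3868]
tr(P') = 12.7500

-0.4057 0.1698 1.2170 -0.5094


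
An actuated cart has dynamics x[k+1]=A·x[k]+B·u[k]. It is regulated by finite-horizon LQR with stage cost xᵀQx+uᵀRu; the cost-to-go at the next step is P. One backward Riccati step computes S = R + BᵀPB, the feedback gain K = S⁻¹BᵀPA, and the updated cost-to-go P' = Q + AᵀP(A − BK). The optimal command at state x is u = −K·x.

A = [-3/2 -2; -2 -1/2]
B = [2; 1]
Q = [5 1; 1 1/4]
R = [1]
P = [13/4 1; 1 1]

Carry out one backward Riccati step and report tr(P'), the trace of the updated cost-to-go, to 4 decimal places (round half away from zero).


7.8224

BᵀP = [7.5000 3.0000]
S = R + BᵀPB = [1] + [18.0000] = [19.0000]
BᵀPA = [-17.2500 -16.5000]
K = S⁻¹·BᵀPA = [-0.9079 -0.8684]
A−BK = [0.3158 -0.2632; -1.0921 0.3684]
AᵀP(A−BK) = [1.6513 0.5197; 0.5197 0.9211]
P' = Q + AᵀP(A−BK) = [6.6513 1.5197; 1.5197 1.1711]
tr(P') = 7.8224


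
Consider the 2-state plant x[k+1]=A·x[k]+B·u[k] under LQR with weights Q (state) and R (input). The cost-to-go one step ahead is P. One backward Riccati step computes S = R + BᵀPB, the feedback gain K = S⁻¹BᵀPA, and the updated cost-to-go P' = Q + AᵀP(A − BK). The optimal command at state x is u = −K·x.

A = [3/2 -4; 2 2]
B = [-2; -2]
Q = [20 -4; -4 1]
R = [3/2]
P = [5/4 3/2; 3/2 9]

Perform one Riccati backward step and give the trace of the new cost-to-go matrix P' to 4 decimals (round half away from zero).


BᵀP = [-5.5000 -21.0000]
S = R + BᵀPB = [3/2] + [53.0000] = [54.5000]
BᵀPA = [-50.2500 -20.0000]
K = S⁻¹·BᵀPA = [-0.9220 -0.3670]
A−BK = [-0.3440 -4.7339; 0.1560 1.2661]
AᵀP(A−BK) = [1.4811 2.5596; 2.5596 24.6606]
P' = Q + AᵀP(A−BK) = [21.4811 -1.4404; -1.4404 25.6606]
tr(P') = 47.1416

47.1416


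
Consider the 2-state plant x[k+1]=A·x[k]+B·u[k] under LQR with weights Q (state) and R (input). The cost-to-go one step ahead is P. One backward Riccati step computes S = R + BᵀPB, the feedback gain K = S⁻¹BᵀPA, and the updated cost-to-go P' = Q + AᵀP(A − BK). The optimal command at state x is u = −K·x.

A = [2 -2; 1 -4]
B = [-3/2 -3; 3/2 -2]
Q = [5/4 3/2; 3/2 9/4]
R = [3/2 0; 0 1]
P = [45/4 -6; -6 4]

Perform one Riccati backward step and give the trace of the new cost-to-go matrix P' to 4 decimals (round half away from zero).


6.3979

BᵀP = [-25.8750 15.0000; -21.7500 10.0000]
S = R + BᵀPB = [3/2 0; 0 1] + [61.3125 47.6250; 47.6250 45.2500] = [62.8125 47.6250; 47.6250 46.2500]
BᵀPA = [-36.7500 -8.2500; -33.5000 3.5000]
K = S⁻¹·BᵀPA = [-0.1637 -0.8608; -0.5558 0.9620]
A−BK = [0.0871 -0.4051; 0.1339 -0.7848]
AᵀP(A−BK) = [0.3662 -0.4051; -0.4051 2.5316]
P' = Q + AᵀP(A−BK) = [1.6162 1.0949; 1.0949 4.7816]
tr(P') = 6.3979


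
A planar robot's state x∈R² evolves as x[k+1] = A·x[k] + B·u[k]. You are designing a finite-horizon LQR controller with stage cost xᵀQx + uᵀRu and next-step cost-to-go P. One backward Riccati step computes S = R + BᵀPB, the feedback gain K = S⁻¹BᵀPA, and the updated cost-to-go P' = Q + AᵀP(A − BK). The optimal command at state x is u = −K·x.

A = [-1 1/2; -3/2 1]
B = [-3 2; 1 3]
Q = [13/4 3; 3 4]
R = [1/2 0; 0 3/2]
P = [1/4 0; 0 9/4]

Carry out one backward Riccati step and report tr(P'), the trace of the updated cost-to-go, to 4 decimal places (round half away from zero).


BᵀP = [-0.7500 2.2500; 0.5000 6.7500]
S = R + BᵀPB = [1/2 0; 0 3/2] + [4.5000 5.2500; 5.2500 21.2500] = [5.0000 5.2500; 5.2500 22.7500]
BᵀPA = [-2.6250 1.8750; -10.6250 7.0000]
K = S⁻¹·BᵀPA = [-0.0457 0.0685; -0.4565 0.2919]
A−BK = [-0.2241 0.1218; -0.0848 0.0558]
AᵀP(A−BK) = [0.3424 -0.2189; -0.2189 0.1409]
P' = Q + AᵀP(A−BK) = [3.5924 2.7811; 2.7811 4.1409]
tr(P') = 7.7332

7.7332


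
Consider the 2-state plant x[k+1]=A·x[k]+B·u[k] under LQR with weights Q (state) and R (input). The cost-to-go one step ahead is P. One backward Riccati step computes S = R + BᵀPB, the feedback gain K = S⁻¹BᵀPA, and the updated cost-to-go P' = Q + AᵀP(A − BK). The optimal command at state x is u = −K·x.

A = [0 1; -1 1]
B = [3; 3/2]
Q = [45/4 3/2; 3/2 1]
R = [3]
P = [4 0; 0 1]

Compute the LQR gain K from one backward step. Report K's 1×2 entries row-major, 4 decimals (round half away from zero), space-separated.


-0.0364 0.3273

BᵀP = [12.0000 1.5000]
S = R + BᵀPB = [3] + [38.2500] = [41.2500]
BᵀPA = [-1.5000 13.5000]
K = S⁻¹·BᵀPA = [-0.0364 0.3273]
A−BK = [0.1091 0.0182; -0.9455 0.5091]
AᵀP(A−BK) = [0.9455 -0.5091; -0.5091 0.5818]
P' = Q + AᵀP(A−BK) = [12.1955 0.9909; 0.9909 1.5818]
tr(P') = 13.7773


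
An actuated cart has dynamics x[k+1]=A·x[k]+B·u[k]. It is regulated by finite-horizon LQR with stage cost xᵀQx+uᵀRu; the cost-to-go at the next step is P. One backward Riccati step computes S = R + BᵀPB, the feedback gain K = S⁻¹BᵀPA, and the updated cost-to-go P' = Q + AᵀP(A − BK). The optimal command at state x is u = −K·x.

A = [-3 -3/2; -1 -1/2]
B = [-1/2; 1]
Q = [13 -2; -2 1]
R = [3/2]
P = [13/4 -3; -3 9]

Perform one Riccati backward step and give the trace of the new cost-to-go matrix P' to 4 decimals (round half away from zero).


38.3177

BᵀP = [-4.6250 10.5000]
S = R + BᵀPB = [3/2] + [12.8125] = [14.3125]
BᵀPA = [3.3750 1.6875]
K = S⁻¹·BᵀPA = [0.2358 0.1179]
A−BK = [-2.8821 -1.4410; -1.2358 -0.6179]
AᵀP(A−BK) = [19.4541 9.7271; 9.7271 4.8635]
P' = Q + AᵀP(A−BK) = [32.4541 7.7271; 7.7271 5.8635]
tr(P') = 38.3177


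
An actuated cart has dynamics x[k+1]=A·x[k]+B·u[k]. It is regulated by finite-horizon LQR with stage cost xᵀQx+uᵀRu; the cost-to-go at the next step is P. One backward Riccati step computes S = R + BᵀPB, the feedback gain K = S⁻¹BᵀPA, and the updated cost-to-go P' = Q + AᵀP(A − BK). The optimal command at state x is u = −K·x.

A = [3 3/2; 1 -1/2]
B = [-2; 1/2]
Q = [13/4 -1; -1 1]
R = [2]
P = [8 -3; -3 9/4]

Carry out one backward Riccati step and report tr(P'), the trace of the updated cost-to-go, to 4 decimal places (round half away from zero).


BᵀP = [-17.5000 7.1250]
S = R + BᵀPB = [2] + [38.5625] = [40.5625]
BᵀPA = [-45.3750 -29.8125]
K = S⁻¹·BᵀPA = [-1.1186 -0.7350]
A−BK = [0.7627 0.0300; 1.5593 -0.1325]
AᵀP(A−BK) = [5.4915 1.5254; 1.5254 1.1510]
P' = Q + AᵀP(A−BK) = [8.7415 0.5254; 0.5254 2.1510]
tr(P') = 10.8925

10.8925


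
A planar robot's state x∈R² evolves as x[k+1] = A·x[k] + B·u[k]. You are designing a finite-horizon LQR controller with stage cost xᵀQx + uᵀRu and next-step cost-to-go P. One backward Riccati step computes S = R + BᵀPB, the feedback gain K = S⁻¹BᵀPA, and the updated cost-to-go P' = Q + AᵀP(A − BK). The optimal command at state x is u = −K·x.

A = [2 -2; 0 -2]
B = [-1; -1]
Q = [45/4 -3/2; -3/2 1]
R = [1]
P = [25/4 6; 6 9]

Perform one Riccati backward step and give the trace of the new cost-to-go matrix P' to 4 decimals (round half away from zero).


BᵀP = [-12.2500 -15.0000]
S = R + BᵀPB = [1] + [27.2500] = [28.2500]
BᵀPA = [-24.5000 54.5000]
K = S⁻¹·BᵀPA = [-0.8673 1.9292]
A−BK = [1.1327 -0.0708; -0.8673 -0.0708]
AᵀP(A−BK) = [3.7522 -1.7345; -1.7345 3.8584]
P' = Q + AᵀP(A−BK) = [15.0022 -3.2345; -3.2345 4.8584]
tr(P') = 19.8606

19.8606


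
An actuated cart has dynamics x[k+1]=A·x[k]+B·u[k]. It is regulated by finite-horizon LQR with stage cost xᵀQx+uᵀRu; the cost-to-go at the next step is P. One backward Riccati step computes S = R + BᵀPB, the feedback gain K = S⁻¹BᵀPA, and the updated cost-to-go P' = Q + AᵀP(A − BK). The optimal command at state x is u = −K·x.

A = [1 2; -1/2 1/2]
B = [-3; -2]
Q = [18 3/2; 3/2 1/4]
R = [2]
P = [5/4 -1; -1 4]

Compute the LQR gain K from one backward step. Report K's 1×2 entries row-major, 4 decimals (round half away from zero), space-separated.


0.0435 -0.3478

BᵀP = [-1.7500 -5.0000]
S = R + BᵀPB = [2] + [15.2500] = [17.2500]
BᵀPA = [0.7500 -6.0000]
K = S⁻¹·BᵀPA = [0.0435 -0.3478]
A−BK = [1.1304 0.9565; -0.4130 -0.1957]
AᵀP(A−BK) = [3.2174 2.2609; 2.2609 1.9130]
P' = Q + AᵀP(A−BK) = [21.2174 3.7609; 3.7609 2.1630]
tr(P') = 23.3804


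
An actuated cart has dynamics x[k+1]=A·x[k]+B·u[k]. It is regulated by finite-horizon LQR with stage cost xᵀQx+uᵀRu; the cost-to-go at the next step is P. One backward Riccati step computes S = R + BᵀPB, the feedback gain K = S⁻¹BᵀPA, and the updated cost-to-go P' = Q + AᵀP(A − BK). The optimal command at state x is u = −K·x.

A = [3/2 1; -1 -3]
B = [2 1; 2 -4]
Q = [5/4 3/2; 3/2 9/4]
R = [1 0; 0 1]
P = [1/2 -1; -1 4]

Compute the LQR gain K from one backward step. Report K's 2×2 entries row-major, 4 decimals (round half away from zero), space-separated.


BᵀP = [-1.0000 6.0000; 4.5000 -17.0000]
S = R + BᵀPB = [1 0; 0 1] + [10.0000 -25.0000; -25.0000 72.5000] = [11.0000 -25.0000; -25.0000 73.5000]
BᵀPA = [-7.5000 -19.0000; 23.7500 55.5000]
K = S⁻¹·BᵀPA = [0.2316 -0.0490; 0.4019 0.7384]
A−BK = [0.6349 0.3597; 0.1444 0.0518]
AᵀP(A−BK) = [0.3168 0.3447; 0.3447 0.5858]
P' = Q + AᵀP(A−BK) = [1.5668 1.8447; 1.8447 2.8358]
tr(P') = 4.4026

0.2316 -0.0490 0.4019 0.7384


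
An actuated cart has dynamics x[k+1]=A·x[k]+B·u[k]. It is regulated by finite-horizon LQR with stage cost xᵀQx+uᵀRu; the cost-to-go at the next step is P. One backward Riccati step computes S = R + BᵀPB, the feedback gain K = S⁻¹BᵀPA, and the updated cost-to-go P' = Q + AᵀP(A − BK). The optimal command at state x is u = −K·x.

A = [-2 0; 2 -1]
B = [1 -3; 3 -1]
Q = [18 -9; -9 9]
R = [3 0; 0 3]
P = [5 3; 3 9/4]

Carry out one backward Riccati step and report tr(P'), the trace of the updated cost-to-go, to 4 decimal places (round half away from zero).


BᵀP = [14.0000 9.7500; -18.0000 -11.2500]
S = R + BᵀPB = [3 0; 0 3] + [43.2500 -51.7500; -51.7500 65.2500] = [46.2500 -51.7500; -51.7500 68.2500]
BᵀPA = [-8.5000 -9.7500; 13.5000 11.2500]
K = S⁻¹·BᵀPA = [0.2476 -0.1740; 0.3856 0.0329]
A−BK = [-1.0909 0.2727; 1.6426 -0.4451]
AᵀP(A−BK) = [1.8997 -0.4232; -0.4232 0.1834]
P' = Q + AᵀP(A−BK) = [19.8997 -9.4232; -9.4232 9.1834]
tr(P') = 29.0831

29.0831


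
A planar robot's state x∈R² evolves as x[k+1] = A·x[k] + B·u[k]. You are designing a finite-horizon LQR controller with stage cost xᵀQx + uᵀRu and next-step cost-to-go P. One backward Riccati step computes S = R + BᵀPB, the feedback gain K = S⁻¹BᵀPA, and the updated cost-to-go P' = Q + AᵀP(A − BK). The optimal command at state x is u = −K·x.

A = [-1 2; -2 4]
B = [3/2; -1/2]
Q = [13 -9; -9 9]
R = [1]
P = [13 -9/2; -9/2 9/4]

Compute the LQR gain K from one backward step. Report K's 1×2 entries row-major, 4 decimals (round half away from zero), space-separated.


BᵀP = [21.7500 -7.8750]
S = R + BᵀPB = [1] + [36.5625] = [37.5625]
BᵀPA = [-6.0000 12.0000]
K = S⁻¹·BᵀPA = [-0.1597 0.3195]
A−BK = [-0.7604 1.5208; -2.0799 4.1597]
AᵀP(A−BK) = [3.0416 -6.0832; -6.0832 12.1664]
P' = Q + AᵀP(A−BK) = [16.0416 -15.0832; -15.0832 21.1664]
tr(P') = 37.2080

-0.1597 0.3195


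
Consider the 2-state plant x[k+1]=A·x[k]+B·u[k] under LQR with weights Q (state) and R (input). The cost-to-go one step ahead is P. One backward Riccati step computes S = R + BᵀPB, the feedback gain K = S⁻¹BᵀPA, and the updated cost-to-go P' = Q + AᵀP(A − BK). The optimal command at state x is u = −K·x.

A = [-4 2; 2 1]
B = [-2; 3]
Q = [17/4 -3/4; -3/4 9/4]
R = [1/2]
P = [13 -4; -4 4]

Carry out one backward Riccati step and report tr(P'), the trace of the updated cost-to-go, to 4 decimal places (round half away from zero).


41.4597

BᵀP = [-38.0000 20.0000]
S = R + BᵀPB = [1/2] + [136.0000] = [136.5000]
BᵀPA = [192.0000 -56.0000]
K = S⁻¹·BᵀPA = [1.4066 -0.4103]
A−BK = [-1.1868 1.1795; -2.2198 2.2308]
AᵀP(A−BK) = [17.9341 -17.2308; -17.2308 17.0256]
P' = Q + AᵀP(A−BK) = [22.1841 -17.9808; -17.9808 19.2756]
tr(P') = 41.4597


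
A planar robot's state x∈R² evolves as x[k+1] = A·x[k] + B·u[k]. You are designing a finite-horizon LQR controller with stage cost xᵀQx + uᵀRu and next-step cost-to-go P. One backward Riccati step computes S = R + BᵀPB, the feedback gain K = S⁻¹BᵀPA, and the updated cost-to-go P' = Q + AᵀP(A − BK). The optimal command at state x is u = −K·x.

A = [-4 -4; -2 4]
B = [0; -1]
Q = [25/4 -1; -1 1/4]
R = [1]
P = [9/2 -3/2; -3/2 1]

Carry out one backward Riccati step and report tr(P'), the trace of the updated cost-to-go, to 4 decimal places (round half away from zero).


BᵀP = [1.5000 -1.0000]
S = R + BᵀPB = [1] + [1.0000] = [2.0000]
BᵀPA = [-4.0000 -10.0000]
K = S⁻¹·BᵀPA = [-2.0000 -5.0000]
A−BK = [-4.0000 -4.0000; -4.0000 -1.0000]
AᵀP(A−BK) = [44.0000 56.0000; 56.0000 86.0000]
P' = Q + AᵀP(A−BK) = [50.2500 55.0000; 55.0000 86.2500]
tr(P') = 136.5000

136.5000


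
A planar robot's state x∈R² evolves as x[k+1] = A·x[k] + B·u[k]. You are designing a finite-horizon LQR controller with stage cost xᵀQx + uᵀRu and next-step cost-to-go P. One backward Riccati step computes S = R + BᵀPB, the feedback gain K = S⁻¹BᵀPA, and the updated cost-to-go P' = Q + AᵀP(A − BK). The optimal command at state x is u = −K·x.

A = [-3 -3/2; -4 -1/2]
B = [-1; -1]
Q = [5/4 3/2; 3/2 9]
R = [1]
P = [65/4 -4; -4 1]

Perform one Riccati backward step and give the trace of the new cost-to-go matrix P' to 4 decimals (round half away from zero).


19.7683

BᵀP = [-12.2500 3.0000]
S = R + BᵀPB = [1] + [9.2500] = [10.2500]
BᵀPA = [24.7500 16.8750]
K = S⁻¹·BᵀPA = [2.4146 1.6463]
A−BK = [-0.5854 0.1463; -1.5854 1.1463]
AᵀP(A−BK) = [6.4878 4.3780; 4.3780 3.0305]
P' = Q + AᵀP(A−BK) = [7.7378 5.8780; 5.8780 12.0305]
tr(P') = 19.7683


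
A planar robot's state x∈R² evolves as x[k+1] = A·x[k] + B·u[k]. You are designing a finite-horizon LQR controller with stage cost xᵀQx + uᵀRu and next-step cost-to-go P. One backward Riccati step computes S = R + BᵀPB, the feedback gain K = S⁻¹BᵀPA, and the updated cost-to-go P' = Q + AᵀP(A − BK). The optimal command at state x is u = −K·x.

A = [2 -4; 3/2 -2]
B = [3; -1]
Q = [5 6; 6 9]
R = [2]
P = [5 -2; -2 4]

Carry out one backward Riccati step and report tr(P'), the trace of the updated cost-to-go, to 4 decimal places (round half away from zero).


BᵀP = [17.0000 -10.0000]
S = R + BᵀPB = [2] + [61.0000] = [63.0000]
BᵀPA = [19.0000 -48.0000]
K = S⁻¹·BᵀPA = [0.3016 -0.7619]
A−BK = [1.0952 -1.7143; 1.8016 -2.7619]
AᵀP(A−BK) = [11.2698 -17.5238; -17.5238 27.4286]
P' = Q + AᵀP(A−BK) = [16.2698 -11.5238; -11.5238 36.4286]
tr(P') = 52.6984

52.6984


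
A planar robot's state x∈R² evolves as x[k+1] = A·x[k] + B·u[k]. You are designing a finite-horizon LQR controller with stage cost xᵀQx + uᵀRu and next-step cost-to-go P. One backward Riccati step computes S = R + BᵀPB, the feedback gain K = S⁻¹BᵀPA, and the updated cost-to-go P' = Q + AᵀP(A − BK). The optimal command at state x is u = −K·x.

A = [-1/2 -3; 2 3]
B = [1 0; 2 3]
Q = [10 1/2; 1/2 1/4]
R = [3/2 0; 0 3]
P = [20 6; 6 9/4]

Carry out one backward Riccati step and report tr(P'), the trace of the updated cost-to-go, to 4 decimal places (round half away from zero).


BᵀP = [32.0000 10.5000; 18.0000 6.7500]
S = R + BᵀPB = [3/2 0; 0 3] + [53.0000 31.5000; 31.5000 20.2500] = [54.5000 31.5000; 31.5000 23.2500]
BᵀPA = [5.0000 -64.5000; 4.5000 -33.7500]
K = S⁻¹·BᵀPA = [-0.0928 -1.5880; 0.3192 0.6999]
A−BK = [-0.4072 -1.4120; 1.2278 4.0764]
AᵀP(A−BK) = [1.0273 3.2906; 3.2906 13.4447]
P' = Q + AᵀP(A−BK) = [11.0273 3.7906; 3.7906 13.6947]
tr(P') = 24.7220

24.7220


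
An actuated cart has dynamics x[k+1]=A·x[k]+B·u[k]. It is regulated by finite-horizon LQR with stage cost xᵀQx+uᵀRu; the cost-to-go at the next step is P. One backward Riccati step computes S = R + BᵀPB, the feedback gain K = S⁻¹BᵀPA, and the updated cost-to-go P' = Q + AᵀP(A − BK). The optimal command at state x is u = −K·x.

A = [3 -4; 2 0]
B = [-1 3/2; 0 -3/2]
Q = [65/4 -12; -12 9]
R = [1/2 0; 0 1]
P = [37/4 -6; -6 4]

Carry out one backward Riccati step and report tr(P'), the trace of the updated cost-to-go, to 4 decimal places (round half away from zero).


28.6591

BᵀP = [-9.2500 6.0000; 22.8750 -15.0000]
S = R + BᵀPB = [1/2 0; 0 1] + [9.2500 -22.8750; -22.8750 56.8125] = [9.7500 -22.8750; -22.8750 57.8125]
BᵀPA = [-15.7500 37.0000; 38.6250 -91.5000]
K = S⁻¹·BᵀPA = [-0.6682 1.1384; 0.4037 -1.1323]
A−BK = [1.7262 -1.1632; 2.6056 -1.6984]
AᵀP(A−BK) = [1.1323 -1.3364; -1.3364 2.2769]
P' = Q + AᵀP(A−BK) = [17.3823 -13.3364; -13.3364 11.2769]
tr(P') = 28.6591


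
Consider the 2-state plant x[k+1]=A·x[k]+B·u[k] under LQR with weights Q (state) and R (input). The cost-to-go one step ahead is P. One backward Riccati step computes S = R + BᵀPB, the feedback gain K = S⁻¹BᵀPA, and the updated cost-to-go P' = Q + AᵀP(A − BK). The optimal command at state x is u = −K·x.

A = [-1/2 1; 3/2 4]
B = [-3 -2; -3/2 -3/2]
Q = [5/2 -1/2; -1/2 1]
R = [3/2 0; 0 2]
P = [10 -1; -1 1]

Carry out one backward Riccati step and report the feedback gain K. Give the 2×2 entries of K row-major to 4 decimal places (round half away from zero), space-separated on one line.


0.3425 0.1751 -0.2289 -0.6820

BᵀP = [-28.5000 1.5000; -18.5000 0.5000]
S = R + BᵀPB = [3/2 0; 0 2] + [83.2500 54.7500; 54.7500 36.2500] = [84.7500 54.7500; 54.7500 38.2500]
BᵀPA = [16.5000 -22.5000; 10.0000 -16.5000]
K = S⁻¹·BᵀPA = [0.3425 0.1751; -0.2289 -0.6820]
A−BK = [0.0699 0.1613; 1.6705 3.2396]
AᵀP(A−BK) = [2.8867 5.4309; 5.4309 10.6866]
P' = Q + AᵀP(A−BK) = [5.3867 4.9309; 4.9309 11.6866]
tr(P') = 17.0733


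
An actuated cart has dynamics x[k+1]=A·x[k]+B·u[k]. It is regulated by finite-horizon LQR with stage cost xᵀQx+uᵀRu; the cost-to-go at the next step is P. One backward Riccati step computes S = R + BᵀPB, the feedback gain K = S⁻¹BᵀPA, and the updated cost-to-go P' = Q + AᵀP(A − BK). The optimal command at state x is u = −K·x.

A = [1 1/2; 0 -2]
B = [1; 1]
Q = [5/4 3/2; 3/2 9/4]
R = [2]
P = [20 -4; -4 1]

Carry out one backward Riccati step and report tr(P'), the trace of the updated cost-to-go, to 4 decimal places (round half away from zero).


10.3667

BᵀP = [16.0000 -3.0000]
S = R + BᵀPB = [2] + [13.0000] = [15.0000]
BᵀPA = [16.0000 14.0000]
K = S⁻¹·BᵀPA = [1.0667 0.9333]
A−BK = [-0.0667 -0.4333; -1.0667 -2.9333]
AᵀP(A−BK) = [2.9333 3.0667; 3.0667 3.9333]
P' = Q + AᵀP(A−BK) = [4.1833 4.5667; 4.5667 6.1833]
tr(P') = 10.3667


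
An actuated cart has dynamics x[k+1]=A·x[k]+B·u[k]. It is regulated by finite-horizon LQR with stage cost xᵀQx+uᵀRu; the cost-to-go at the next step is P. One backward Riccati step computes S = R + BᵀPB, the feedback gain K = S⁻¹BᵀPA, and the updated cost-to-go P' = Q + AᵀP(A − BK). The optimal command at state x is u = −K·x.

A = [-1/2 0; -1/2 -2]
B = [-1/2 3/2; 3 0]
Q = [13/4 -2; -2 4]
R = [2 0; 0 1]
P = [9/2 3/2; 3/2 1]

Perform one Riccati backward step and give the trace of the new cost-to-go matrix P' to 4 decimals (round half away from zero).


8.1272

BᵀP = [2.2500 2.2500; 6.7500 2.2500]
S = R + BᵀPB = [2 0; 0 1] + [5.6250 3.3750; 3.3750 10.1250] = [7.6250 3.3750; 3.3750 11.1250]
BᵀPA = [-2.2500 -4.5000; -4.5000 -4.5000]
K = S⁻¹·BᵀPA = [-0.1340 -0.4749; -0.3638 -0.2604]
A−BK = [-0.0213 0.1532; -0.0979 -0.5753]
AᵀP(A−BK) = [0.1862 0.2596; 0.2596 0.6911]
P' = Q + AᵀP(A−BK) = [3.4362 -1.7404; -1.7404 4.6911]
tr(P') = 8.1272


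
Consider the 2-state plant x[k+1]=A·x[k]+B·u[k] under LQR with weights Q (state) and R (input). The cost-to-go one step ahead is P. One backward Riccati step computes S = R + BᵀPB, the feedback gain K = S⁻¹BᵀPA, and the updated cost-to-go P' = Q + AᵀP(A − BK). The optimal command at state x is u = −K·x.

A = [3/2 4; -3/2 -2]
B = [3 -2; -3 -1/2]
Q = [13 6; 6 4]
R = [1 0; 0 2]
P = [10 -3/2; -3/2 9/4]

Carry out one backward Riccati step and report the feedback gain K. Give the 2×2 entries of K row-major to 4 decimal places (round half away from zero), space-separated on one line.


BᵀP = [34.5000 -11.2500; -19.2500 1.8750]
S = R + BᵀPB = [1 0; 0 2] + [137.2500 -63.3750; -63.3750 37.5625] = [138.2500 -63.3750; -63.3750 39.5625]
BᵀPA = [68.6250 160.5000; -31.6875 -80.7500]
K = S⁻¹·BᵀPA = [0.4864 0.8480; -0.0218 -0.6827]
A−BK = [-0.0028 0.0907; -0.0517 0.2027]
AᵀP(A−BK) = [0.2432 0.4240; 0.4240 1.7707]
P' = Q + AᵀP(A−BK) = [13.2432 6.4240; 6.4240 5.7707]
tr(P') = 19.0139

0.4864 0.8480 -0.0218 -0.6827
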